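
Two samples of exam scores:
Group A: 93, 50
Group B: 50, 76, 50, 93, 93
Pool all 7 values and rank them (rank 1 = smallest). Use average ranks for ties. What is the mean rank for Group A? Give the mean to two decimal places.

Sorted (ascending): 50, 50, 50, 76, 93, 93, 93
The 3 values of 50 occupy positions 1–3 → average rank 2.
The 3 values of 93 occupy positions 5–7 → average rank 6.
Group A values → pooled ranks: 93→6, 50→2
Mean rank = (6 + 2) / 2 = 4.00

4.00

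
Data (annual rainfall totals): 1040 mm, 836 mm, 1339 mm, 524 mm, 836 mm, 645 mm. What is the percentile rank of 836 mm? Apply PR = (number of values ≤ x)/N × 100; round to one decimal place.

N = 6.
Strictly below 836: 2. Equal to 836: 2.
PR = 4/6 × 100 = 66.7

66.7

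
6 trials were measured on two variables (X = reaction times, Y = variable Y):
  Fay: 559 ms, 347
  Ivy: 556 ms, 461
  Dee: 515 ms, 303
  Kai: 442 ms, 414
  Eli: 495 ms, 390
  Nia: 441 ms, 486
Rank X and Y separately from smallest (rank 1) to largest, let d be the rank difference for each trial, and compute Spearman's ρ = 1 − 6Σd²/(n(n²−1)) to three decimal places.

Ranks of variable 1: 6, 5, 4, 2, 3, 1
Ranks of variable 2: 2, 5, 1, 4, 3, 6
d = r₁ − r₂: 4, 0, 3, -2, 0, -5
d²: 16, 0, 9, 4, 0, 25; Σd² = 54
ρ = 1 − 6·54/(6·35) = 1 − 324/210 = -0.543

-0.543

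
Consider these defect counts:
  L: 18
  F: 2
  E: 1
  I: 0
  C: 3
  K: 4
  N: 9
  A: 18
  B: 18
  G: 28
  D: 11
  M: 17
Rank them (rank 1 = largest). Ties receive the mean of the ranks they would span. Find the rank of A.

Sorted (descending): 28, 18, 18, 18, 17, 11, 9, 4, 3, 2, 1, 0
The 3 values of 18 occupy positions 2–4 → average rank 3.
A has value 18 → rank 3.

3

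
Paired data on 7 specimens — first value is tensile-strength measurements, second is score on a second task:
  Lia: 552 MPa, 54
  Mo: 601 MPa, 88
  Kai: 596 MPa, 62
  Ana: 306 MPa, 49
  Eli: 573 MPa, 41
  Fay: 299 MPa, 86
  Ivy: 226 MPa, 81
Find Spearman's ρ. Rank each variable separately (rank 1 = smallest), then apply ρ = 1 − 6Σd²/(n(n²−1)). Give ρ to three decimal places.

Ranks of variable 1: 4, 7, 6, 3, 5, 2, 1
Ranks of variable 2: 3, 7, 4, 2, 1, 6, 5
d = r₁ − r₂: 1, 0, 2, 1, 4, -4, -4
d²: 1, 0, 4, 1, 16, 16, 16; Σd² = 54
ρ = 1 − 6·54/(7·48) = 1 − 324/336 = 0.036

0.036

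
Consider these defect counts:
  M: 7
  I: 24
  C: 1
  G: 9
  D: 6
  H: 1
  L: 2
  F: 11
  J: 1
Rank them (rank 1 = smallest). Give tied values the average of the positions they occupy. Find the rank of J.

2

Sorted (ascending): 1, 1, 1, 2, 6, 7, 9, 11, 24
The 3 values of 1 occupy positions 1–3 → average rank 2.
J has value 1 → rank 2.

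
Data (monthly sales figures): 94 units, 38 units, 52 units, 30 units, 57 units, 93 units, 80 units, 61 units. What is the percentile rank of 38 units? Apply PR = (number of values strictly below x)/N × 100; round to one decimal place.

N = 8.
Strictly below 38: 1. Equal to 38: 1.
PR = 1/8 × 100 = 12.5

12.5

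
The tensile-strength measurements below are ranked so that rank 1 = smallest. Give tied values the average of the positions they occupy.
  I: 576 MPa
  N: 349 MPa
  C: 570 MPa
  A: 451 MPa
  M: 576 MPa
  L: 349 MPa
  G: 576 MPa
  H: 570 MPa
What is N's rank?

1.5

Sorted (ascending): 349, 349, 451, 570, 570, 576, 576, 576
The 2 values of 349 occupy positions 1–2 → average rank (1+2)/2 = 1.5.
The 2 values of 570 occupy positions 4–5 → average rank (4+5)/2 = 4.5.
The 3 values of 576 occupy positions 6–8 → average rank 7.
N has value 349 MPa → rank 1.5.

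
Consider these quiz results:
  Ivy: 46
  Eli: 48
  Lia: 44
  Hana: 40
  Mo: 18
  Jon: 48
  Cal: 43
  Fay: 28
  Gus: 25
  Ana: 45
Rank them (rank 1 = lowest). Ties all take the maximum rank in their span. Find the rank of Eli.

10

Sorted (ascending): 18, 25, 28, 40, 43, 44, 45, 46, 48, 48
The 2 values of 48 occupy positions 9–10 → each gets rank 10.
Eli has value 48 → rank 10.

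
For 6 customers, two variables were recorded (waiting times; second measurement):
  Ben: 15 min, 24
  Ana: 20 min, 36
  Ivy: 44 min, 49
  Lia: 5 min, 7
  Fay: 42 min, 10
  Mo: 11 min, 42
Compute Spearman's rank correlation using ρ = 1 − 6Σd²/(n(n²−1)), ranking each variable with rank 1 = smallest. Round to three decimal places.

Ranks of variable 1: 3, 4, 6, 1, 5, 2
Ranks of variable 2: 3, 4, 6, 1, 2, 5
d = r₁ − r₂: 0, 0, 0, 0, 3, -3
d²: 0, 0, 0, 0, 9, 9; Σd² = 18
ρ = 1 − 6·18/(6·35) = 1 − 108/210 = 0.486

0.486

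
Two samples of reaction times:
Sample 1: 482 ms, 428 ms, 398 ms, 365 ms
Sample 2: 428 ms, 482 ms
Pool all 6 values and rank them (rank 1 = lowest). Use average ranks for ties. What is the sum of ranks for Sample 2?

9

Sorted (ascending): 365, 398, 428, 428, 482, 482
The 2 values of 428 occupy positions 3–4 → average rank (3+4)/2 = 3.5.
The 2 values of 482 occupy positions 5–6 → average rank (5+6)/2 = 5.5.
Sample 2 values → pooled ranks: 428→3.5, 482→5.5
Rank sum = 3.5 + 5.5 = 9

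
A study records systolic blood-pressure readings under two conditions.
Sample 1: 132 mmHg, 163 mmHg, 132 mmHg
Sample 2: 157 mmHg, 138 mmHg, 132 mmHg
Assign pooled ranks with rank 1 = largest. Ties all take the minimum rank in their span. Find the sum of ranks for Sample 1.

Sorted (descending): 163, 157, 138, 132, 132, 132
The 3 values of 132 occupy positions 4–6 → each gets rank 4.
Sample 1 values → pooled ranks: 132→4, 163→1, 132→4
Rank sum = 4 + 1 + 4 = 9

9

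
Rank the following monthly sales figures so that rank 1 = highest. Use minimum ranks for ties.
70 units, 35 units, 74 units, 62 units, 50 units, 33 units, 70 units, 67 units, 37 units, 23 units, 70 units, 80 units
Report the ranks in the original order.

3, 10, 2, 7, 8, 11, 3, 6, 9, 12, 3, 1

Sorted (descending): 80, 74, 70, 70, 70, 67, 62, 50, 37, 35, 33, 23
The 3 values of 70 occupy positions 3–5 → each gets rank 3.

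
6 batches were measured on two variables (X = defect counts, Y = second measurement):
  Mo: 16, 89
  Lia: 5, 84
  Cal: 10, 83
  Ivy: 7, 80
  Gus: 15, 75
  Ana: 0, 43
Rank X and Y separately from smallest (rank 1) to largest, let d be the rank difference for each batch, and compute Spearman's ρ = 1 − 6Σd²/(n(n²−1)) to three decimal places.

0.486

Ranks of variable 1: 6, 2, 4, 3, 5, 1
Ranks of variable 2: 6, 5, 4, 3, 2, 1
d = r₁ − r₂: 0, -3, 0, 0, 3, 0
d²: 0, 9, 0, 0, 9, 0; Σd² = 18
ρ = 1 − 6·18/(6·35) = 1 − 108/210 = 0.486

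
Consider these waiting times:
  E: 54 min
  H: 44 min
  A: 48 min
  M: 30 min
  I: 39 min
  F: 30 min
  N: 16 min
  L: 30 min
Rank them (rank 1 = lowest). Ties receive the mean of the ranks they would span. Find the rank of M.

Sorted (ascending): 16, 30, 30, 30, 39, 44, 48, 54
The 3 values of 30 occupy positions 2–4 → average rank 3.
M has value 30 min → rank 3.

3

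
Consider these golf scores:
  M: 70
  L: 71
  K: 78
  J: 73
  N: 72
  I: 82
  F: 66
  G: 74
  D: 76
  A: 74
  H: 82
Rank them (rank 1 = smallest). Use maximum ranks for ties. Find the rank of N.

Sorted (ascending): 66, 70, 71, 72, 73, 74, 74, 76, 78, 82, 82
The 2 values of 74 occupy positions 6–7 → each gets rank 7.
The 2 values of 82 occupy positions 10–11 → each gets rank 11.
N has value 72 → rank 4.

4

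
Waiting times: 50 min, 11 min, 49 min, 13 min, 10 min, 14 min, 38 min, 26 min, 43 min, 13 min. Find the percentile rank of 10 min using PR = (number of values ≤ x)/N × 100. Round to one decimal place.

N = 10.
Strictly below 10: 0. Equal to 10: 1.
PR = 1/10 × 100 = 10.0

10.0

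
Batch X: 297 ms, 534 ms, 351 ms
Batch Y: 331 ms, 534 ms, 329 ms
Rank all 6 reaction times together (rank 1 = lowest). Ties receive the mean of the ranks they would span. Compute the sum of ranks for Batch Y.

Sorted (ascending): 297, 329, 331, 351, 534, 534
The 2 values of 534 occupy positions 5–6 → average rank (5+6)/2 = 5.5.
Batch Y values → pooled ranks: 331→3, 534→5.5, 329→2
Rank sum = 3 + 5.5 + 2 = 10.5

10.5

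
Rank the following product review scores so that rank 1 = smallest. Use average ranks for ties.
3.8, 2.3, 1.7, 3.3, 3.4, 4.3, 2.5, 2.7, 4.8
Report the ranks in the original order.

7, 2, 1, 5, 6, 8, 3, 4, 9

Sorted (ascending): 1.7, 2.3, 2.5, 2.7, 3.3, 3.4, 3.8, 4.3, 4.8
No ties — each value takes its position as its rank.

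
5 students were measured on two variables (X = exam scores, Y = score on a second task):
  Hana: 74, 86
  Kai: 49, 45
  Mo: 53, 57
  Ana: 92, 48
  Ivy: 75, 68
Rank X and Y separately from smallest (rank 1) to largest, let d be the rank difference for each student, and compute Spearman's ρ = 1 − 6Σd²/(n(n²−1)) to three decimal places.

Ranks of variable 1: 3, 1, 2, 5, 4
Ranks of variable 2: 5, 1, 3, 2, 4
d = r₁ − r₂: -2, 0, -1, 3, 0
d²: 4, 0, 1, 9, 0; Σd² = 14
ρ = 1 − 6·14/(5·24) = 1 − 84/120 = 0.300

0.300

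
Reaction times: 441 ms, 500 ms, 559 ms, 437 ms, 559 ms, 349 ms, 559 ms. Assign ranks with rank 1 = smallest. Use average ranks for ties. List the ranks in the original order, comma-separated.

Sorted (ascending): 349, 437, 441, 500, 559, 559, 559
The 3 values of 559 occupy positions 5–7 → average rank 6.

3, 4, 6, 2, 6, 1, 6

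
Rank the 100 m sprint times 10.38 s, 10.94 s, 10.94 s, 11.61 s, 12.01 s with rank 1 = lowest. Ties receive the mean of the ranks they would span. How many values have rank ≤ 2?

Sorted (ascending): 10.38, 10.94, 10.94, 11.61, 12.01
The 2 values of 10.94 occupy positions 2–3 → average rank (2+3)/2 = 2.5.
Ranks ≤ 2: {1} → 1 value.

1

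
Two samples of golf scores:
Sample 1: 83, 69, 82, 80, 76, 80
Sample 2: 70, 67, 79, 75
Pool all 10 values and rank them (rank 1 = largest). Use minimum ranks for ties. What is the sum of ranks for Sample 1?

Sorted (descending): 83, 82, 80, 80, 79, 76, 75, 70, 69, 67
The 2 values of 80 occupy positions 3–4 → each gets rank 3.
Sample 1 values → pooled ranks: 83→1, 69→9, 82→2, 80→3, 76→6, 80→3
Rank sum = 1 + 9 + 2 + 3 + 6 + 3 = 24

24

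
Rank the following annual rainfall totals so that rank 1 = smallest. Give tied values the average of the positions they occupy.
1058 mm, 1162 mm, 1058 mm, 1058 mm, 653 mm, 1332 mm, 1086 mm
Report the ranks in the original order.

Sorted (ascending): 653, 1058, 1058, 1058, 1086, 1162, 1332
The 3 values of 1058 occupy positions 2–4 → average rank 3.

3, 6, 3, 3, 1, 7, 5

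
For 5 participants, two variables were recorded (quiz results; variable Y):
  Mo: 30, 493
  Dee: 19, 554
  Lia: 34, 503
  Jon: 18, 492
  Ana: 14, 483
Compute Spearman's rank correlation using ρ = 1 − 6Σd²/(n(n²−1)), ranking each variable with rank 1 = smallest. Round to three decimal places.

0.700

Ranks of variable 1: 4, 3, 5, 2, 1
Ranks of variable 2: 3, 5, 4, 2, 1
d = r₁ − r₂: 1, -2, 1, 0, 0
d²: 1, 4, 1, 0, 0; Σd² = 6
ρ = 1 − 6·6/(5·24) = 1 − 36/120 = 0.700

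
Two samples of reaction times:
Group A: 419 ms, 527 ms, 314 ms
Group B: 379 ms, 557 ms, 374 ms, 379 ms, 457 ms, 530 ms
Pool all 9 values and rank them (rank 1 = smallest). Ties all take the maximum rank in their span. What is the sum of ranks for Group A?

Sorted (ascending): 314, 374, 379, 379, 419, 457, 527, 530, 557
The 2 values of 379 occupy positions 3–4 → each gets rank 4.
Group A values → pooled ranks: 419→5, 527→7, 314→1
Rank sum = 5 + 7 + 1 = 13

13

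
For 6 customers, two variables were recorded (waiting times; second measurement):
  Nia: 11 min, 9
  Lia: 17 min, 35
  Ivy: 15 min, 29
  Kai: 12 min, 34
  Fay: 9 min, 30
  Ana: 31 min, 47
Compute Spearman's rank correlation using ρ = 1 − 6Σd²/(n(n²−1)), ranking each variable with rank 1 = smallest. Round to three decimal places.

0.714

Ranks of variable 1: 2, 5, 4, 3, 1, 6
Ranks of variable 2: 1, 5, 2, 4, 3, 6
d = r₁ − r₂: 1, 0, 2, -1, -2, 0
d²: 1, 0, 4, 1, 4, 0; Σd² = 10
ρ = 1 − 6·10/(6·35) = 1 − 60/210 = 0.714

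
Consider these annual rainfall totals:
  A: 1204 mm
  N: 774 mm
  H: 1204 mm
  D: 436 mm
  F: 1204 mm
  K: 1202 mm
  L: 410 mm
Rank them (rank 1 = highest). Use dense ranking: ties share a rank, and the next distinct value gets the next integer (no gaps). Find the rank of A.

1

Sorted (descending): 1204, 1204, 1204, 1202, 774, 436, 410
The 3 values of 1204 share dense rank 1.
Remaining distinct values take the next consecutive integers.
A has value 1204 mm → rank 1.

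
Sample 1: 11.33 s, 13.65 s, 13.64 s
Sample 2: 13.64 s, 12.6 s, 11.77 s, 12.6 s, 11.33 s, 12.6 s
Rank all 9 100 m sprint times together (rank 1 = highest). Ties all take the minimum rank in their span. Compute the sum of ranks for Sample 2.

Sorted (descending): 13.65, 13.64, 13.64, 12.6, 12.6, 12.6, 11.77, 11.33, 11.33
The 2 values of 13.64 occupy positions 2–3 → each gets rank 2.
The 3 values of 12.6 occupy positions 4–6 → each gets rank 4.
The 2 values of 11.33 occupy positions 8–9 → each gets rank 8.
Sample 2 values → pooled ranks: 13.64→2, 12.6→4, 11.77→7, 12.6→4, 11.33→8, 12.6→4
Rank sum = 2 + 4 + 7 + 4 + 8 + 4 = 29

29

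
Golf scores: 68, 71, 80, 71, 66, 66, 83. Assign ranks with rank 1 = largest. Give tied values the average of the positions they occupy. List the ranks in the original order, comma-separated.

5, 3.5, 2, 3.5, 6.5, 6.5, 1

Sorted (descending): 83, 80, 71, 71, 68, 66, 66
The 2 values of 71 occupy positions 3–4 → average rank (3+4)/2 = 3.5.
The 2 values of 66 occupy positions 6–7 → average rank (6+7)/2 = 6.5.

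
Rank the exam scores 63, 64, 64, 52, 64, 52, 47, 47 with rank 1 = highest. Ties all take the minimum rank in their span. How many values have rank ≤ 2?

3

Sorted (descending): 64, 64, 64, 63, 52, 52, 47, 47
The 3 values of 64 occupy positions 1–3 → each gets rank 1.
The 2 values of 52 occupy positions 5–6 → each gets rank 5.
The 2 values of 47 occupy positions 7–8 → each gets rank 7.
Ranks ≤ 2: {1, 1, 1} → 3 values.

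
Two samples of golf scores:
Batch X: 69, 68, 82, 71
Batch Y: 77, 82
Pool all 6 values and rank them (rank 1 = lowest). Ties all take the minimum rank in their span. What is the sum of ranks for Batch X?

11

Sorted (ascending): 68, 69, 71, 77, 82, 82
The 2 values of 82 occupy positions 5–6 → each gets rank 5.
Batch X values → pooled ranks: 69→2, 68→1, 82→5, 71→3
Rank sum = 2 + 1 + 5 + 3 = 11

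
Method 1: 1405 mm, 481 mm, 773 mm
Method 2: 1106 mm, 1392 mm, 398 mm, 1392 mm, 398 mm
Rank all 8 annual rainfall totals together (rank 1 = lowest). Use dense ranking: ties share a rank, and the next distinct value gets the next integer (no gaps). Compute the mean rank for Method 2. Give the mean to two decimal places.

3.20

Sorted (ascending): 398, 398, 481, 773, 1106, 1392, 1392, 1405
The 2 values of 398 share dense rank 1.
The 2 values of 1392 share dense rank 5.
Remaining distinct values take the next consecutive integers.
Method 2 values → pooled ranks: 1106→4, 1392→5, 398→1, 1392→5, 398→1
Mean rank = (4 + 5 + 1 + 5 + 1) / 5 = 3.20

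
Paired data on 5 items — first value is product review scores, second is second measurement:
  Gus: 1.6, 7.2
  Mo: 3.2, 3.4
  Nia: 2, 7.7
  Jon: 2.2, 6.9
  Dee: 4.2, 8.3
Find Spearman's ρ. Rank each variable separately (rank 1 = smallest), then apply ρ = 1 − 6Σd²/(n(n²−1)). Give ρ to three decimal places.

Ranks of variable 1: 1, 4, 2, 3, 5
Ranks of variable 2: 3, 1, 4, 2, 5
d = r₁ − r₂: -2, 3, -2, 1, 0
d²: 4, 9, 4, 1, 0; Σd² = 18
ρ = 1 − 6·18/(5·24) = 1 − 108/120 = 0.100

0.100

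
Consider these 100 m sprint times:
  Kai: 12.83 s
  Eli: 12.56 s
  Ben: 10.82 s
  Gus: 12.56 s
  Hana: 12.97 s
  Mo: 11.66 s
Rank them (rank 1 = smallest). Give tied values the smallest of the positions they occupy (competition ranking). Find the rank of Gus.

Sorted (ascending): 10.82, 11.66, 12.56, 12.56, 12.83, 12.97
The 2 values of 12.56 occupy positions 3–4 → each gets rank 3.
Gus has value 12.56 s → rank 3.

3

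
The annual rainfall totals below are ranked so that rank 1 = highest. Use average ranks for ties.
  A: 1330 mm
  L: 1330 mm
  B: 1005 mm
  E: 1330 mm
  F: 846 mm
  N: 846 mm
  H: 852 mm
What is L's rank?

2

Sorted (descending): 1330, 1330, 1330, 1005, 852, 846, 846
The 3 values of 1330 occupy positions 1–3 → average rank 2.
The 2 values of 846 occupy positions 6–7 → average rank (6+7)/2 = 6.5.
L has value 1330 mm → rank 2.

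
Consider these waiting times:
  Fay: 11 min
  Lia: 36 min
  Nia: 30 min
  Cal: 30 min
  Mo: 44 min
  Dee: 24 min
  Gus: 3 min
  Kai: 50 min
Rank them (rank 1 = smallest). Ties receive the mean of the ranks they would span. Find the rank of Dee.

Sorted (ascending): 3, 11, 24, 30, 30, 36, 44, 50
The 2 values of 30 occupy positions 4–5 → average rank (4+5)/2 = 4.5.
Dee has value 24 min → rank 3.

3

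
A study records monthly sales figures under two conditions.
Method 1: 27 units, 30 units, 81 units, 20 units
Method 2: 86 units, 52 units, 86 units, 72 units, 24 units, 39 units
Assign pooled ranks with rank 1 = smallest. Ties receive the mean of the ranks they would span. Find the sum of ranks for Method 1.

16

Sorted (ascending): 20, 24, 27, 30, 39, 52, 72, 81, 86, 86
The 2 values of 86 occupy positions 9–10 → average rank (9+10)/2 = 9.5.
Method 1 values → pooled ranks: 27→3, 30→4, 81→8, 20→1
Rank sum = 3 + 4 + 8 + 1 = 16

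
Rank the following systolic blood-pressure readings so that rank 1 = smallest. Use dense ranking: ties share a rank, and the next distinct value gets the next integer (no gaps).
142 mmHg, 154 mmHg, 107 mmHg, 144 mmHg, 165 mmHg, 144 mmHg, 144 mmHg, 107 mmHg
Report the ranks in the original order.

2, 4, 1, 3, 5, 3, 3, 1

Sorted (ascending): 107, 107, 142, 144, 144, 144, 154, 165
The 2 values of 107 share dense rank 1.
The 3 values of 144 share dense rank 3.
Remaining distinct values take the next consecutive integers.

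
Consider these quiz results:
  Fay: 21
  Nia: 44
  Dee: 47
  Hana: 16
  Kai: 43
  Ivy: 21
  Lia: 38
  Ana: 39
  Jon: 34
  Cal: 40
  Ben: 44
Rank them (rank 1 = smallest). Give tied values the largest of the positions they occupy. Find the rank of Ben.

Sorted (ascending): 16, 21, 21, 34, 38, 39, 40, 43, 44, 44, 47
The 2 values of 21 occupy positions 2–3 → each gets rank 3.
The 2 values of 44 occupy positions 9–10 → each gets rank 10.
Ben has value 44 → rank 10.

10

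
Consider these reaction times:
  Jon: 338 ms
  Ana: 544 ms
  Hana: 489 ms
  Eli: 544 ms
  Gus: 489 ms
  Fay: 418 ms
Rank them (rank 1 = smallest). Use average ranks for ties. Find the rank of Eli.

5.5

Sorted (ascending): 338, 418, 489, 489, 544, 544
The 2 values of 489 occupy positions 3–4 → average rank (3+4)/2 = 3.5.
The 2 values of 544 occupy positions 5–6 → average rank (5+6)/2 = 5.5.
Eli has value 544 ms → rank 5.5.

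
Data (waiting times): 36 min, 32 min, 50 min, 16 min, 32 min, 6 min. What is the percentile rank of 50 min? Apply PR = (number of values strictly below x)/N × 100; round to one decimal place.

83.3

N = 6.
Strictly below 50: 5. Equal to 50: 1.
PR = 5/6 × 100 = 83.3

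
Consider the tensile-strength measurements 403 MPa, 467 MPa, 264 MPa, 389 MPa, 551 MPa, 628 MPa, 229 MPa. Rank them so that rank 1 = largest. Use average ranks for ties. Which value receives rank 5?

389

Sorted (descending): 628, 551, 467, 403, 389, 264, 229
No ties — each value takes its position as its rank.
Rank 5 → value 389.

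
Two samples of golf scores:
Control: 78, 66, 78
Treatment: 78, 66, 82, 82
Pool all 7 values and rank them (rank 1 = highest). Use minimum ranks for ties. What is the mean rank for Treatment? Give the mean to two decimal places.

2.75

Sorted (descending): 82, 82, 78, 78, 78, 66, 66
The 2 values of 82 occupy positions 1–2 → each gets rank 1.
The 3 values of 78 occupy positions 3–5 → each gets rank 3.
The 2 values of 66 occupy positions 6–7 → each gets rank 6.
Treatment values → pooled ranks: 78→3, 66→6, 82→1, 82→1
Mean rank = (3 + 6 + 1 + 1) / 4 = 2.75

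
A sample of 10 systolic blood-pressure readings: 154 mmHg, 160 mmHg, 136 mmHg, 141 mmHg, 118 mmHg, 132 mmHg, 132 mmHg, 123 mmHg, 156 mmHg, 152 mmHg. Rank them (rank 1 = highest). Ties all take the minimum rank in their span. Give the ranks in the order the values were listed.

3, 1, 6, 5, 10, 7, 7, 9, 2, 4

Sorted (descending): 160, 156, 154, 152, 141, 136, 132, 132, 123, 118
The 2 values of 132 occupy positions 7–8 → each gets rank 7.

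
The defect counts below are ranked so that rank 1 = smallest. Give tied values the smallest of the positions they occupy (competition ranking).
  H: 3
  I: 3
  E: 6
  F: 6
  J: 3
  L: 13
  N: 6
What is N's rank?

Sorted (ascending): 3, 3, 3, 6, 6, 6, 13
The 3 values of 3 occupy positions 1–3 → each gets rank 1.
The 3 values of 6 occupy positions 4–6 → each gets rank 4.
N has value 6 → rank 4.

4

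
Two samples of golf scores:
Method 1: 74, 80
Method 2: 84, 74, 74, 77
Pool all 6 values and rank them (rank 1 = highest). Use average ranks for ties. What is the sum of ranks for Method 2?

14

Sorted (descending): 84, 80, 77, 74, 74, 74
The 3 values of 74 occupy positions 4–6 → average rank 5.
Method 2 values → pooled ranks: 84→1, 74→5, 74→5, 77→3
Rank sum = 1 + 5 + 5 + 3 = 14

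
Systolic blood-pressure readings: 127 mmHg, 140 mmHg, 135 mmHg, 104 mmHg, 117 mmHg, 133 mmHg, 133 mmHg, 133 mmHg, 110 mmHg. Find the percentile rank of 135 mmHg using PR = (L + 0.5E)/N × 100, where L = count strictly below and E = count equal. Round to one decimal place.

N = 9.
Strictly below 135: 7. Equal to 135: 1.
PR = (7 + 0.5·1)/9 × 100 = 83.3

83.3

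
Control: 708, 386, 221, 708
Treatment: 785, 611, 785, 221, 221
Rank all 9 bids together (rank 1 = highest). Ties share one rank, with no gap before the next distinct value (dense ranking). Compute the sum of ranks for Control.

Sorted (descending): 785, 785, 708, 708, 611, 386, 221, 221, 221
The 2 values of 785 share dense rank 1.
The 2 values of 708 share dense rank 2.
The 3 values of 221 share dense rank 5.
Remaining distinct values take the next consecutive integers.
Control values → pooled ranks: 708→2, 386→4, 221→5, 708→2
Rank sum = 2 + 4 + 5 + 2 = 13

13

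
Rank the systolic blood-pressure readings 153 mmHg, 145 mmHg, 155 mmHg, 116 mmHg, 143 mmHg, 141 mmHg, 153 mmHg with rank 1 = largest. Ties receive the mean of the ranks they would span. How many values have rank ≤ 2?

Sorted (descending): 155, 153, 153, 145, 143, 141, 116
The 2 values of 153 occupy positions 2–3 → average rank (2+3)/2 = 2.5.
Ranks ≤ 2: {1} → 1 value.

1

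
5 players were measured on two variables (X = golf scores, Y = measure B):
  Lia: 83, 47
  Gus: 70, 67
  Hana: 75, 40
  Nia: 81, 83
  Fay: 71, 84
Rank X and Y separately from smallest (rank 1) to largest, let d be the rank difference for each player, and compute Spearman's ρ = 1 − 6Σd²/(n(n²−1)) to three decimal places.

-0.300

Ranks of variable 1: 5, 1, 3, 4, 2
Ranks of variable 2: 2, 3, 1, 4, 5
d = r₁ − r₂: 3, -2, 2, 0, -3
d²: 9, 4, 4, 0, 9; Σd² = 26
ρ = 1 − 6·26/(5·24) = 1 − 156/120 = -0.300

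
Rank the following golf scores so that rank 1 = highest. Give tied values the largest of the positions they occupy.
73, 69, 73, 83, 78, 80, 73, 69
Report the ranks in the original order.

Sorted (descending): 83, 80, 78, 73, 73, 73, 69, 69
The 3 values of 73 occupy positions 4–6 → each gets rank 6.
The 2 values of 69 occupy positions 7–8 → each gets rank 8.

6, 8, 6, 1, 3, 2, 6, 8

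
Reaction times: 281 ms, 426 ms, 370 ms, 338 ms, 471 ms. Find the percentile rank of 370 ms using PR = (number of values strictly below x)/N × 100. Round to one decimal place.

40.0

N = 5.
Strictly below 370: 2. Equal to 370: 1.
PR = 2/5 × 100 = 40.0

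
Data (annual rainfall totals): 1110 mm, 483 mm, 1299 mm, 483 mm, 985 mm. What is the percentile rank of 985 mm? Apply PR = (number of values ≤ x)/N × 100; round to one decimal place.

N = 5.
Strictly below 985: 2. Equal to 985: 1.
PR = 3/5 × 100 = 60.0

60.0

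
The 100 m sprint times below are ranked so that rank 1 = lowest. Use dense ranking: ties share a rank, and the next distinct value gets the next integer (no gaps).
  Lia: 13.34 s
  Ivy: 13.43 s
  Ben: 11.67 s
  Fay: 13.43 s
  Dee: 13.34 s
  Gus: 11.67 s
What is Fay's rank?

3

Sorted (ascending): 11.67, 11.67, 13.34, 13.34, 13.43, 13.43
The 2 values of 11.67 share dense rank 1.
The 2 values of 13.34 share dense rank 2.
The 2 values of 13.43 share dense rank 3.
Fay has value 13.43 s → rank 3.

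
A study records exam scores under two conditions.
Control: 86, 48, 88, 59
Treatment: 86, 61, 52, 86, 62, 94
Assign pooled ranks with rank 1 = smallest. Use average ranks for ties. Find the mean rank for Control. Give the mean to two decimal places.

Sorted (ascending): 48, 52, 59, 61, 62, 86, 86, 86, 88, 94
The 3 values of 86 occupy positions 6–8 → average rank 7.
Control values → pooled ranks: 86→7, 48→1, 88→9, 59→3
Mean rank = (7 + 1 + 9 + 3) / 4 = 5.00

5.00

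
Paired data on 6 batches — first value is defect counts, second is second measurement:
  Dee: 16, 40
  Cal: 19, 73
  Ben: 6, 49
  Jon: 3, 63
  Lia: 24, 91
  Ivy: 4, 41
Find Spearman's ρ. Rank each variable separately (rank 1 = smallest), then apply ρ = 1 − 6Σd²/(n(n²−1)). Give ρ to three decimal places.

Ranks of variable 1: 4, 5, 3, 1, 6, 2
Ranks of variable 2: 1, 5, 3, 4, 6, 2
d = r₁ − r₂: 3, 0, 0, -3, 0, 0
d²: 9, 0, 0, 9, 0, 0; Σd² = 18
ρ = 1 − 6·18/(6·35) = 1 − 108/210 = 0.486

0.486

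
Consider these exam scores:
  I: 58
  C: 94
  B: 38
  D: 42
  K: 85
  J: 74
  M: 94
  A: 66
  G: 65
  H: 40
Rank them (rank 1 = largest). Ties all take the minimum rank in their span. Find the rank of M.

Sorted (descending): 94, 94, 85, 74, 66, 65, 58, 42, 40, 38
The 2 values of 94 occupy positions 1–2 → each gets rank 1.
M has value 94 → rank 1.

1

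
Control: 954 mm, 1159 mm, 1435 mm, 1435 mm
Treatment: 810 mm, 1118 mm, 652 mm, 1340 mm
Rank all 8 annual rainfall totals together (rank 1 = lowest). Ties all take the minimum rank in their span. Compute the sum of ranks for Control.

Sorted (ascending): 652, 810, 954, 1118, 1159, 1340, 1435, 1435
The 2 values of 1435 occupy positions 7–8 → each gets rank 7.
Control values → pooled ranks: 954→3, 1159→5, 1435→7, 1435→7
Rank sum = 3 + 5 + 7 + 7 = 22

22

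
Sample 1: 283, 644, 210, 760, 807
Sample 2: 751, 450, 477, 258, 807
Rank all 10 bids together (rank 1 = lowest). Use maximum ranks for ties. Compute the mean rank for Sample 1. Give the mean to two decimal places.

Sorted (ascending): 210, 258, 283, 450, 477, 644, 751, 760, 807, 807
The 2 values of 807 occupy positions 9–10 → each gets rank 10.
Sample 1 values → pooled ranks: 283→3, 644→6, 210→1, 760→8, 807→10
Mean rank = (3 + 6 + 1 + 8 + 10) / 5 = 5.60

5.60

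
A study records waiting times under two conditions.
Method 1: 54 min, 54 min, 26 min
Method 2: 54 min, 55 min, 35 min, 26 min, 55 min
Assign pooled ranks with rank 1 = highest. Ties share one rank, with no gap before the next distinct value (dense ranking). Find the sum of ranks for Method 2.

11

Sorted (descending): 55, 55, 54, 54, 54, 35, 26, 26
The 2 values of 55 share dense rank 1.
The 3 values of 54 share dense rank 2.
The 2 values of 26 share dense rank 4.
Remaining distinct values take the next consecutive integers.
Method 2 values → pooled ranks: 54→2, 55→1, 35→3, 26→4, 55→1
Rank sum = 2 + 1 + 3 + 4 + 1 = 11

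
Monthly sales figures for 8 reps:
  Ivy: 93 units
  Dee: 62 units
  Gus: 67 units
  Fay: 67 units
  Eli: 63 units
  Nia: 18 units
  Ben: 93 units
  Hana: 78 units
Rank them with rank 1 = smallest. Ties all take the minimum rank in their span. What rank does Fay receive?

4

Sorted (ascending): 18, 62, 63, 67, 67, 78, 93, 93
The 2 values of 67 occupy positions 4–5 → each gets rank 4.
The 2 values of 93 occupy positions 7–8 → each gets rank 7.
Fay has value 67 units → rank 4.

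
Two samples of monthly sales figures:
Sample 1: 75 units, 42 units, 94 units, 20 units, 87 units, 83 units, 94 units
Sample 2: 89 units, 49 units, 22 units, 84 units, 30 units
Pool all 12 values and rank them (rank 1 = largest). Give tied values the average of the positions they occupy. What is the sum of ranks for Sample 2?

Sorted (descending): 94, 94, 89, 87, 84, 83, 75, 49, 42, 30, 22, 20
The 2 values of 94 occupy positions 1–2 → average rank (1+2)/2 = 1.5.
Sample 2 values → pooled ranks: 89→3, 49→8, 22→11, 84→5, 30→10
Rank sum = 3 + 8 + 11 + 5 + 10 = 37

37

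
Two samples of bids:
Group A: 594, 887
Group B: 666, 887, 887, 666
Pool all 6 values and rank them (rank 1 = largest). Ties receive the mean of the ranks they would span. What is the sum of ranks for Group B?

13

Sorted (descending): 887, 887, 887, 666, 666, 594
The 3 values of 887 occupy positions 1–3 → average rank 2.
The 2 values of 666 occupy positions 4–5 → average rank (4+5)/2 = 4.5.
Group B values → pooled ranks: 666→4.5, 887→2, 887→2, 666→4.5
Rank sum = 4.5 + 2 + 2 + 4.5 = 13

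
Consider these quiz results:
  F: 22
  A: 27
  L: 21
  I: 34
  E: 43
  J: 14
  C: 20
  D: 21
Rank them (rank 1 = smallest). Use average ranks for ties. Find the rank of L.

Sorted (ascending): 14, 20, 21, 21, 22, 27, 34, 43
The 2 values of 21 occupy positions 3–4 → average rank (3+4)/2 = 3.5.
L has value 21 → rank 3.5.

3.5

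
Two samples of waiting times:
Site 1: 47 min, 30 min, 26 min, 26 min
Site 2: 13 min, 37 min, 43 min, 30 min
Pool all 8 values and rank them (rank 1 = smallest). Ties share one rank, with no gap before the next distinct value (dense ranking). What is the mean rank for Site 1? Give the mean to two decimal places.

Sorted (ascending): 13, 26, 26, 30, 30, 37, 43, 47
The 2 values of 26 share dense rank 2.
The 2 values of 30 share dense rank 3.
Remaining distinct values take the next consecutive integers.
Site 1 values → pooled ranks: 47→6, 30→3, 26→2, 26→2
Mean rank = (6 + 3 + 2 + 2) / 4 = 3.25

3.25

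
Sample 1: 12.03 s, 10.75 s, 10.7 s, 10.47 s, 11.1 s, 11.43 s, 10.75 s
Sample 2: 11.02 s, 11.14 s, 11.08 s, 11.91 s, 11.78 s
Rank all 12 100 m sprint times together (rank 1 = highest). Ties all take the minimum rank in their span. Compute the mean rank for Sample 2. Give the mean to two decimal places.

5.00

Sorted (descending): 12.03, 11.91, 11.78, 11.43, 11.14, 11.1, 11.08, 11.02, 10.75, 10.75, 10.7, 10.47
The 2 values of 10.75 occupy positions 9–10 → each gets rank 9.
Sample 2 values → pooled ranks: 11.02→8, 11.14→5, 11.08→7, 11.91→2, 11.78→3
Mean rank = (8 + 5 + 7 + 2 + 3) / 5 = 5.00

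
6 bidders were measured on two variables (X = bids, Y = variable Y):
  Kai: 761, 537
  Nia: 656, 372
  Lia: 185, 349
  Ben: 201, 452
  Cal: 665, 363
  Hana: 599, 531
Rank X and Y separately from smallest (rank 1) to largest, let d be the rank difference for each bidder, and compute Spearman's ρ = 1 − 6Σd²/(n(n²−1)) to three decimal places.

Ranks of variable 1: 6, 4, 1, 2, 5, 3
Ranks of variable 2: 6, 3, 1, 4, 2, 5
d = r₁ − r₂: 0, 1, 0, -2, 3, -2
d²: 0, 1, 0, 4, 9, 4; Σd² = 18
ρ = 1 − 6·18/(6·35) = 1 − 108/210 = 0.486

0.486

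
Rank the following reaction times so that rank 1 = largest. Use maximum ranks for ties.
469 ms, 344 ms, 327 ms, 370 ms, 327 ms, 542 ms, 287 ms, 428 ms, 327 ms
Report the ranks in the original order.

2, 5, 8, 4, 8, 1, 9, 3, 8

Sorted (descending): 542, 469, 428, 370, 344, 327, 327, 327, 287
The 3 values of 327 occupy positions 6–8 → each gets rank 8.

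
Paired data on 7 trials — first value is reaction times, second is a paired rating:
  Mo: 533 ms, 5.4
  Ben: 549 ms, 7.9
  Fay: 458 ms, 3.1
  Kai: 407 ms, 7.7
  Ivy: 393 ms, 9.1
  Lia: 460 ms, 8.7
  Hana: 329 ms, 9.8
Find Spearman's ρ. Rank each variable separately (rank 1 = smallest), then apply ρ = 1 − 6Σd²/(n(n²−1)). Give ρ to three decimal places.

Ranks of variable 1: 6, 7, 4, 3, 2, 5, 1
Ranks of variable 2: 2, 4, 1, 3, 6, 5, 7
d = r₁ − r₂: 4, 3, 3, 0, -4, 0, -6
d²: 16, 9, 9, 0, 16, 0, 36; Σd² = 86
ρ = 1 − 6·86/(7·48) = 1 − 516/336 = -0.536

-0.536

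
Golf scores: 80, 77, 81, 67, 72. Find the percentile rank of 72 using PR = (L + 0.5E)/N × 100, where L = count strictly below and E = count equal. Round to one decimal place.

N = 5.
Strictly below 72: 1. Equal to 72: 1.
PR = (1 + 0.5·1)/5 × 100 = 30.0

30.0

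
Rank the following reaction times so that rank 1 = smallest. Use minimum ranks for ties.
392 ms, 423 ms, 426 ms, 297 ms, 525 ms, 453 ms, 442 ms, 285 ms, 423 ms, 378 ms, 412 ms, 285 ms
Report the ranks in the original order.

5, 7, 9, 3, 12, 11, 10, 1, 7, 4, 6, 1

Sorted (ascending): 285, 285, 297, 378, 392, 412, 423, 423, 426, 442, 453, 525
The 2 values of 285 occupy positions 1–2 → each gets rank 1.
The 2 values of 423 occupy positions 7–8 → each gets rank 7.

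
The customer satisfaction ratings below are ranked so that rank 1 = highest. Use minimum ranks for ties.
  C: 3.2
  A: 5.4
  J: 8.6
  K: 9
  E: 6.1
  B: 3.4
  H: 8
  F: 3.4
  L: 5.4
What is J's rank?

2

Sorted (descending): 9, 8.6, 8, 6.1, 5.4, 5.4, 3.4, 3.4, 3.2
The 2 values of 5.4 occupy positions 5–6 → each gets rank 5.
The 2 values of 3.4 occupy positions 7–8 → each gets rank 7.
J has value 8.6 → rank 2.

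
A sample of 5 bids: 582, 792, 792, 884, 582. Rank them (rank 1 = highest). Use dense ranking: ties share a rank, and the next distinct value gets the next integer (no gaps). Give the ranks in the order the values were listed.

3, 2, 2, 1, 3

Sorted (descending): 884, 792, 792, 582, 582
The 2 values of 792 share dense rank 2.
The 2 values of 582 share dense rank 3.
Remaining distinct values take the next consecutive integers.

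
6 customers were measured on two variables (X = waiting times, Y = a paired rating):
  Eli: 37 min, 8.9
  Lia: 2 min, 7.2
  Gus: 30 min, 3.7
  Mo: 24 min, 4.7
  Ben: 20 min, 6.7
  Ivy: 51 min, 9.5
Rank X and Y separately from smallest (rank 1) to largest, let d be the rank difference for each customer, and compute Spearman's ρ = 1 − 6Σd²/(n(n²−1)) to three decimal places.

Ranks of variable 1: 5, 1, 4, 3, 2, 6
Ranks of variable 2: 5, 4, 1, 2, 3, 6
d = r₁ − r₂: 0, -3, 3, 1, -1, 0
d²: 0, 9, 9, 1, 1, 0; Σd² = 20
ρ = 1 − 6·20/(6·35) = 1 − 120/210 = 0.429

0.429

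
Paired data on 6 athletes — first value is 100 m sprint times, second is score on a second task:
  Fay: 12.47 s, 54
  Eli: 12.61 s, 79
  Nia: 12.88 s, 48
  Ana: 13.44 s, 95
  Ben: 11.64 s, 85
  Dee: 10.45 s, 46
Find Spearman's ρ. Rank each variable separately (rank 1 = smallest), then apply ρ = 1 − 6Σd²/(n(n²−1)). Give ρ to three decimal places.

Ranks of variable 1: 3, 4, 5, 6, 2, 1
Ranks of variable 2: 3, 4, 2, 6, 5, 1
d = r₁ − r₂: 0, 0, 3, 0, -3, 0
d²: 0, 0, 9, 0, 9, 0; Σd² = 18
ρ = 1 − 6·18/(6·35) = 1 − 108/210 = 0.486

0.486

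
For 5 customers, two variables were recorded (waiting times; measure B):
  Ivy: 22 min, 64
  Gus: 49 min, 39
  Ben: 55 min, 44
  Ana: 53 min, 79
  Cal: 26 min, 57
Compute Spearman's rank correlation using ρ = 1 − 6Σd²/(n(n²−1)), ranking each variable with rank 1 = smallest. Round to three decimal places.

-0.200

Ranks of variable 1: 1, 3, 5, 4, 2
Ranks of variable 2: 4, 1, 2, 5, 3
d = r₁ − r₂: -3, 2, 3, -1, -1
d²: 9, 4, 9, 1, 1; Σd² = 24
ρ = 1 − 6·24/(5·24) = 1 − 144/120 = -0.200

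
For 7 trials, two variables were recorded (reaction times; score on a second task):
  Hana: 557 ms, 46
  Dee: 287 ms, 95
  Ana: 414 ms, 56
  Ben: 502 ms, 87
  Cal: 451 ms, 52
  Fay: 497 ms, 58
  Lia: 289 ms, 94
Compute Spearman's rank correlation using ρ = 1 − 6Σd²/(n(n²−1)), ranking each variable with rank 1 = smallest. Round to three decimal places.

-0.679

Ranks of variable 1: 7, 1, 3, 6, 4, 5, 2
Ranks of variable 2: 1, 7, 3, 5, 2, 4, 6
d = r₁ − r₂: 6, -6, 0, 1, 2, 1, -4
d²: 36, 36, 0, 1, 4, 1, 16; Σd² = 94
ρ = 1 − 6·94/(7·48) = 1 − 564/336 = -0.679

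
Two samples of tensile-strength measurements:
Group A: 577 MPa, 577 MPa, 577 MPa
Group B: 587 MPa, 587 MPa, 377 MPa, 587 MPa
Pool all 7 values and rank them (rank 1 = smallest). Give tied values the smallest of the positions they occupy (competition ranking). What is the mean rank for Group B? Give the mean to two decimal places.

Sorted (ascending): 377, 577, 577, 577, 587, 587, 587
The 3 values of 577 occupy positions 2–4 → each gets rank 2.
The 3 values of 587 occupy positions 5–7 → each gets rank 5.
Group B values → pooled ranks: 587→5, 587→5, 377→1, 587→5
Mean rank = (5 + 5 + 1 + 5) / 4 = 4.00

4.00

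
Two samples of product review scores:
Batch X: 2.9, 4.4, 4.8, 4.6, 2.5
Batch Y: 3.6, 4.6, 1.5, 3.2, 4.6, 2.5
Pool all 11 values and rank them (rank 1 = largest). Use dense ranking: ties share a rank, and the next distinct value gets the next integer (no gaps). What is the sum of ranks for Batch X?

Sorted (descending): 4.8, 4.6, 4.6, 4.6, 4.4, 3.6, 3.2, 2.9, 2.5, 2.5, 1.5
The 3 values of 4.6 share dense rank 2.
The 2 values of 2.5 share dense rank 7.
Remaining distinct values take the next consecutive integers.
Batch X values → pooled ranks: 2.9→6, 4.4→3, 4.8→1, 4.6→2, 2.5→7
Rank sum = 6 + 3 + 1 + 2 + 7 = 19

19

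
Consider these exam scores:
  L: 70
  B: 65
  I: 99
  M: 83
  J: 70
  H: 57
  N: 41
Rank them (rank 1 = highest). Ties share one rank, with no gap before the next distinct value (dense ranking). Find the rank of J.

3

Sorted (descending): 99, 83, 70, 70, 65, 57, 41
The 2 values of 70 share dense rank 3.
Remaining distinct values take the next consecutive integers.
J has value 70 → rank 3.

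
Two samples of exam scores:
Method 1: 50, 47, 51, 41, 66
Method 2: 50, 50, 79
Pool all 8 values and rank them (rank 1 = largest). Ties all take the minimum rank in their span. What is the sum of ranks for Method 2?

Sorted (descending): 79, 66, 51, 50, 50, 50, 47, 41
The 3 values of 50 occupy positions 4–6 → each gets rank 4.
Method 2 values → pooled ranks: 50→4, 50→4, 79→1
Rank sum = 4 + 4 + 1 = 9

9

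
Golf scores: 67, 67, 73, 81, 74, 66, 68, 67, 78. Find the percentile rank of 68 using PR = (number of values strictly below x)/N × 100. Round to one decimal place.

44.4

N = 9.
Strictly below 68: 4. Equal to 68: 1.
PR = 4/9 × 100 = 44.4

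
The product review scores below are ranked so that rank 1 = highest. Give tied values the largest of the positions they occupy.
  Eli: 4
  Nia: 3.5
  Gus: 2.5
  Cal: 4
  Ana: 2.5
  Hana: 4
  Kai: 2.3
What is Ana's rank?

Sorted (descending): 4, 4, 4, 3.5, 2.5, 2.5, 2.3
The 3 values of 4 occupy positions 1–3 → each gets rank 3.
The 2 values of 2.5 occupy positions 5–6 → each gets rank 6.
Ana has value 2.5 → rank 6.

6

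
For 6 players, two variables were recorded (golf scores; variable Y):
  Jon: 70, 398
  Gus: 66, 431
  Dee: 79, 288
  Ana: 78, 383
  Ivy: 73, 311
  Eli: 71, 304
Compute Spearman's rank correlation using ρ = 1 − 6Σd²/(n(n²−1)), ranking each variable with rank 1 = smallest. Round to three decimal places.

Ranks of variable 1: 2, 1, 6, 5, 4, 3
Ranks of variable 2: 5, 6, 1, 4, 3, 2
d = r₁ − r₂: -3, -5, 5, 1, 1, 1
d²: 9, 25, 25, 1, 1, 1; Σd² = 62
ρ = 1 − 6·62/(6·35) = 1 − 372/210 = -0.771

-0.771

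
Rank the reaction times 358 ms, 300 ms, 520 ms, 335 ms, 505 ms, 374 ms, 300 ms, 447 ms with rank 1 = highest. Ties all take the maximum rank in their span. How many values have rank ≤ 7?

6

Sorted (descending): 520, 505, 447, 374, 358, 335, 300, 300
The 2 values of 300 occupy positions 7–8 → each gets rank 8.
Ranks ≤ 7: {1, 2, 3, 4, 5, 6} → 6 values.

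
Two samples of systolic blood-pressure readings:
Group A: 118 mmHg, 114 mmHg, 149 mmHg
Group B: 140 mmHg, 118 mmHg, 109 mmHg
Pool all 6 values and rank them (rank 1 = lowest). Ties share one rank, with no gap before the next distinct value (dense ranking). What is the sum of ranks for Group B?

Sorted (ascending): 109, 114, 118, 118, 140, 149
The 2 values of 118 share dense rank 3.
Remaining distinct values take the next consecutive integers.
Group B values → pooled ranks: 140→4, 118→3, 109→1
Rank sum = 4 + 3 + 1 = 8

8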